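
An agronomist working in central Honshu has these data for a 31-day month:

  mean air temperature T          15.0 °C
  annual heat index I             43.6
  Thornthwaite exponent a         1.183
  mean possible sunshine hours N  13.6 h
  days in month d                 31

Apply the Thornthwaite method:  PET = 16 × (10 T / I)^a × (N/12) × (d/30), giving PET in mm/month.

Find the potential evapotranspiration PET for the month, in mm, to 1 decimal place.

10T/I = 10 × 15.0 / 43.6 = 3.4404
(10T/I)^a = 3.4404^1.183 = 4.3133
Uncorrected PET = 16 × 4.3133 = 69.013 mm
Correction = (N/12)(d/30) = (13.6/12)(31/30) = 1.1711
PET = 69.013 × 1.1711 = 80.821 mm/month

80.8 mm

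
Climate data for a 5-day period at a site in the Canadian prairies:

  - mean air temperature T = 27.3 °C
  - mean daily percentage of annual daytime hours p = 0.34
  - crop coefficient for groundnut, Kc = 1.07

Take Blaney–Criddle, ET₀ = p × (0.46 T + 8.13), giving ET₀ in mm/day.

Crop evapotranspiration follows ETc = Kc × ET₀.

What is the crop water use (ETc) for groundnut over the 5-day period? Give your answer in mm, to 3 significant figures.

ET₀ = 0.34 × (0.46 × 27.3 + 8.13) = 0.34 × 20.688 = 7.0339 mm/d
ETc = Kc × ET₀ = 1.07 × 7.0339 = 7.5263 mm/d
Over 5 days: 7.5263 × 5 = 37.632 mm

37.6 mm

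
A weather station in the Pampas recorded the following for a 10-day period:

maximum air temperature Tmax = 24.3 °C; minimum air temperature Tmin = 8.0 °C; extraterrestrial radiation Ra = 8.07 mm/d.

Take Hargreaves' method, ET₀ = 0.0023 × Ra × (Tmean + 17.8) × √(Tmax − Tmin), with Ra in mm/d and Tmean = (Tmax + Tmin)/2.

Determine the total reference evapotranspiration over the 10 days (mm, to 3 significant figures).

Tmean = (24.3 + 8.0)/2 = 16.15 °C
ET₀ = 0.0023 × 8.07 × (16.15 + 17.8) × √16.3 = 0.0023 × 8.07 × 33.95 × 4.0373 = 2.5441 mm/d
Over 10 days: 2.5441 × 10 = 25.441 mm

25.4 mm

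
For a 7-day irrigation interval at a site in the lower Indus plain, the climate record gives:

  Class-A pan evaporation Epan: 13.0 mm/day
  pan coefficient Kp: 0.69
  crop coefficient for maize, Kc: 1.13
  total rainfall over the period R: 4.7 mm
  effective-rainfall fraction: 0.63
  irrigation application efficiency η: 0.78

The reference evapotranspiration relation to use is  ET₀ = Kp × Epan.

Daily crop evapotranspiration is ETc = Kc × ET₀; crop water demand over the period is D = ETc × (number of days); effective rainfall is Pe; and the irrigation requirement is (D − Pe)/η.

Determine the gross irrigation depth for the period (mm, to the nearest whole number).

ET₀ = 0.69 × 13.0 = 8.9700 mm/d
ETc = Kc × ET₀ = 1.13 × 8.9700 = 10.1361 mm/d
Crop demand D = ETc × 7 d = 10.1361 × 7 = 70.953 mm
Pe = 0.63 × 4.7 = 2.961 mm
D − Pe = 70.953 − 2.961 = 67.992 mm
Gross irrigation = 67.992 / 0.78 = 87.169 mm

87 mm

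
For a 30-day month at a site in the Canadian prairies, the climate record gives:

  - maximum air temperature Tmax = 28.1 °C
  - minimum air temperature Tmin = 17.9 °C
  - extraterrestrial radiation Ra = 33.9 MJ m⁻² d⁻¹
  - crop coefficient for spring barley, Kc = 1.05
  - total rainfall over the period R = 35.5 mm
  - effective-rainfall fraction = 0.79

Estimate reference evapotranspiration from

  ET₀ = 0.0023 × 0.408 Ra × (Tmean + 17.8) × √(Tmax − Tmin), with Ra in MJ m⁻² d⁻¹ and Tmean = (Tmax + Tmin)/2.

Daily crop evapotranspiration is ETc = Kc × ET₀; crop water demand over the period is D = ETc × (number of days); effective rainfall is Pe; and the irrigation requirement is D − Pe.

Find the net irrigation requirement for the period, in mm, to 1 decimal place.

102.5 mm

Tmean = (28.1 + 17.9)/2 = 23.00 °C
0.408 Ra = 0.408 × 33.9 = 13.8312 mm/d equivalent
ET₀ = 0.0023 × 13.8312 × (23.00 + 17.8) × √10.2 = 0.0023 × 13.8312 × 40.80 × 3.1937 = 4.1452 mm/d
ETc = Kc × ET₀ = 1.05 × 4.1452 = 4.3525 mm/d
Crop demand D = ETc × 30 d = 4.3525 × 30 = 130.575 mm
Pe = 0.79 × 35.5 = 28.045 mm
D − Pe = 130.575 − 28.045 = 102.530 mm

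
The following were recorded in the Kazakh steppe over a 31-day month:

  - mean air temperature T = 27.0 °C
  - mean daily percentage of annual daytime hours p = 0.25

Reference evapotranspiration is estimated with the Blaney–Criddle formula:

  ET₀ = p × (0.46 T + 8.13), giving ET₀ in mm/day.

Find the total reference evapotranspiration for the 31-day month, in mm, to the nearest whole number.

159 mm

ET₀ = 0.25 × (0.46 × 27.0 + 8.13) = 0.25 × 20.550 = 5.1375 mm/d
Monthly total = 5.1375 × 31 = 159.263 mm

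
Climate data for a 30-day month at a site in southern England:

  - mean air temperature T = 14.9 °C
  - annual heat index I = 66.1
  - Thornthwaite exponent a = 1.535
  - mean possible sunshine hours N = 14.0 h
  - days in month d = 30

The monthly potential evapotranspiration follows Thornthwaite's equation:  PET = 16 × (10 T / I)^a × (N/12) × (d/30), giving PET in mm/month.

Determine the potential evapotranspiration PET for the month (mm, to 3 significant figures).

65.0 mm

10T/I = 10 × 14.9 / 66.1 = 2.2542
(10T/I)^a = 2.2542^1.535 = 3.4821
Uncorrected PET = 16 × 3.4821 = 55.714 mm
Correction = (N/12)(d/30) = (14.0/12)(30/30) = 1.1667
PET = 55.714 × 1.1667 = 65.002 mm/month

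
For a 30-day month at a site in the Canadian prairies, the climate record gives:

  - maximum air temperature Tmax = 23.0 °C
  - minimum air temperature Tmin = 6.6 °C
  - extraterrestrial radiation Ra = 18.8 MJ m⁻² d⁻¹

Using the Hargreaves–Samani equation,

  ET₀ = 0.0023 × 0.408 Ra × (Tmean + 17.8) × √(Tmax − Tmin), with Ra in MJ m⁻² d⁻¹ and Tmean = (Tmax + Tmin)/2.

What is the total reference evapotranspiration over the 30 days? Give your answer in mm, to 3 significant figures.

Tmean = (23.0 + 6.6)/2 = 14.80 °C
0.408 Ra = 0.408 × 18.8 = 7.6704 mm/d equivalent
ET₀ = 0.0023 × 7.6704 × (14.80 + 17.8) × √16.4 = 0.0023 × 7.6704 × 32.60 × 4.0497 = 2.3291 mm/d
Over 30 days: 2.3291 × 30 = 69.873 mm

69.9 mm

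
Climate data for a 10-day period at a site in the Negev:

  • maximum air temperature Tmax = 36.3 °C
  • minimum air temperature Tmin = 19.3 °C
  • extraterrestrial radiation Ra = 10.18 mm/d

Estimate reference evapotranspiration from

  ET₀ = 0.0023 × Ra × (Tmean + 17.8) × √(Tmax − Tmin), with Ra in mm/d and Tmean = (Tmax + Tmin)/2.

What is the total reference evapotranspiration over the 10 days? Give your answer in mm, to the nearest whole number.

44 mm

Tmean = (36.3 + 19.3)/2 = 27.80 °C
ET₀ = 0.0023 × 10.18 × (27.80 + 17.8) × √17.0 = 0.0023 × 10.18 × 45.60 × 4.1231 = 4.4021 mm/d
Over 10 days: 4.4021 × 10 = 44.021 mm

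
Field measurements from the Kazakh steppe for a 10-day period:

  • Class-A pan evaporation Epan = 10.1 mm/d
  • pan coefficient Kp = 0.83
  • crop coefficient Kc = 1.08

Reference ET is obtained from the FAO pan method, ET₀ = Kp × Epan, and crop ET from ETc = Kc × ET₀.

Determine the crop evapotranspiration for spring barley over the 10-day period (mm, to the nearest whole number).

91 mm

ET₀ = 0.83 × 10.1 = 8.3830 mm/d
ETc = Kc × ET₀ = 1.08 × 8.3830 = 9.0536 mm/d
Over 10 days: 9.0536 × 10 = 90.536 mm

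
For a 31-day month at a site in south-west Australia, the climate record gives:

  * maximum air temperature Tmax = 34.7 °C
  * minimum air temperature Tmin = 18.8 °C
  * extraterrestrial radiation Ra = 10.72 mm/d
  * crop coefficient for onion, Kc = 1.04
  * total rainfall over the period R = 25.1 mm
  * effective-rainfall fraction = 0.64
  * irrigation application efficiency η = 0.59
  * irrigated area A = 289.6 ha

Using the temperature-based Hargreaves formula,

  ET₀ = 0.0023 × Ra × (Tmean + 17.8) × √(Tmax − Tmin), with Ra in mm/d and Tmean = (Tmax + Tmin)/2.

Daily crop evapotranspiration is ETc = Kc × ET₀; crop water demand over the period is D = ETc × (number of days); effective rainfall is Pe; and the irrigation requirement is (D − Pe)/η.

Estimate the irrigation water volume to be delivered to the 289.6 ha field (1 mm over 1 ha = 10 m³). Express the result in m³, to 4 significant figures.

614300 m³

Tmean = (34.7 + 18.8)/2 = 26.75 °C
ET₀ = 0.0023 × 10.72 × (26.75 + 17.8) × √15.9 = 0.0023 × 10.72 × 44.55 × 3.9875 = 4.3800 mm/d
ETc = Kc × ET₀ = 1.04 × 4.3800 = 4.5552 mm/d
Crop demand D = ETc × 31 d = 4.5552 × 31 = 141.211 mm
Pe = 0.64 × 25.1 = 16.064 mm
D − Pe = 141.211 − 16.064 = 125.147 mm
Gross irrigation = 125.147 / 0.59 = 212.114 mm
Volume = 212.114 mm × 289.6 ha × 10 = 614282.1 m³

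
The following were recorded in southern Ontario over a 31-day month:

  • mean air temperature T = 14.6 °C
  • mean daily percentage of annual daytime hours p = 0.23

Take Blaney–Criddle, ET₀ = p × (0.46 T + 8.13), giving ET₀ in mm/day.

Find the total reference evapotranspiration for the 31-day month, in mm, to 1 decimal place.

ET₀ = 0.23 × (0.46 × 14.6 + 8.13) = 0.23 × 14.846 = 3.4146 mm/d
Monthly total = 3.4146 × 31 = 105.853 mm

105.9 mm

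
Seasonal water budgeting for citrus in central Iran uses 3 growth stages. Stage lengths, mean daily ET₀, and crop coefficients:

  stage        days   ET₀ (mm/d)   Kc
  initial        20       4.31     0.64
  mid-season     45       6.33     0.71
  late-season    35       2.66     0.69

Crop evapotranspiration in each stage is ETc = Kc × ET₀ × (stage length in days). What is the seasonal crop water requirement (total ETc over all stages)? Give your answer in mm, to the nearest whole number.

322 mm

initial: 0.64 × 4.31 × 20 = 55.17 mm
mid-season: 0.71 × 6.33 × 45 = 202.24 mm
late-season: 0.69 × 2.66 × 35 = 64.24 mm
Seasonal total = 321.65 mm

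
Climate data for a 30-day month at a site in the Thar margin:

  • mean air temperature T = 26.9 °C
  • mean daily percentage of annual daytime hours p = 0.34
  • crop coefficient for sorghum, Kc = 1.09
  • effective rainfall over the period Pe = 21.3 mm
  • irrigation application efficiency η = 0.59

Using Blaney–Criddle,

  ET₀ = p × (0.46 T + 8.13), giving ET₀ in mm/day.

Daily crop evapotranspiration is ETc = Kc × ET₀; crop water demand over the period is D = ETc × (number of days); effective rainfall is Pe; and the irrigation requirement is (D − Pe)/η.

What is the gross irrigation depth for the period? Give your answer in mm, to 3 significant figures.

ET₀ = 0.34 × (0.46 × 26.9 + 8.13) = 0.34 × 20.504 = 6.9714 mm/d
ETc = Kc × ET₀ = 1.09 × 6.9714 = 7.5988 mm/d
Crop demand D = ETc × 30 d = 7.5988 × 30 = 227.964 mm
D − Pe = 227.964 − 21.3 = 206.664 mm
Gross irrigation = 206.664 / 0.59 = 350.278 mm

350 mm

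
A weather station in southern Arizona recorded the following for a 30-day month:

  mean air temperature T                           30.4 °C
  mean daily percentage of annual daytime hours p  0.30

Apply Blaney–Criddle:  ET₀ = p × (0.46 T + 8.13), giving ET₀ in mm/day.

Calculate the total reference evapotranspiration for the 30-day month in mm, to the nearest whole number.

ET₀ = 0.30 × (0.46 × 30.4 + 8.13) = 0.30 × 22.114 = 6.6342 mm/d
Monthly total = 6.6342 × 30 = 199.026 mm

199 mm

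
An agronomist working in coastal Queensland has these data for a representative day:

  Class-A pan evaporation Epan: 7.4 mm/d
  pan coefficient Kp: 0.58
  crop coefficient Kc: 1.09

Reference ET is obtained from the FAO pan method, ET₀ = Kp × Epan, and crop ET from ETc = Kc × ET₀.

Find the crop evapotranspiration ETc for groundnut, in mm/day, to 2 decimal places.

4.68 mm/day

ET₀ = 0.58 × 7.4 = 4.2920 mm/d
ETc = Kc × ET₀ = 1.09 × 4.2920 = 4.6783 mm/d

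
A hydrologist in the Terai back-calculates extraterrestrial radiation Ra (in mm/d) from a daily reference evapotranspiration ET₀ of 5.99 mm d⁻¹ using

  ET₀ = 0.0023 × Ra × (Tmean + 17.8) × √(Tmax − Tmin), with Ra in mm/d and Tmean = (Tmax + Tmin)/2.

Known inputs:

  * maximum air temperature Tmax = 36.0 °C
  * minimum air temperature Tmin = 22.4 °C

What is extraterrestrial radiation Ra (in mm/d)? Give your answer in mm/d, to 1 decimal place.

Tmean = 29.20 °C; √ΔT = 3.6878
Ra = ET₀ / [0.0023 × (Tmean+17.8) × √ΔT] = 5.99 / (0.0023 × 47.00 × 3.6878) = 15.026 mm/d

15.0 mm/d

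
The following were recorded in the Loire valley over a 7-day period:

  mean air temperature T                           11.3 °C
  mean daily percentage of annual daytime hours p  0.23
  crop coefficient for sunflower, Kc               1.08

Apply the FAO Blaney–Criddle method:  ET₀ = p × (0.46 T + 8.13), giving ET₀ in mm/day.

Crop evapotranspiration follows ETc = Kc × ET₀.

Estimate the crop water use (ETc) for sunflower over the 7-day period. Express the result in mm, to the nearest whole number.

23 mm

ET₀ = 0.23 × (0.46 × 11.3 + 8.13) = 0.23 × 13.328 = 3.0654 mm/d
ETc = Kc × ET₀ = 1.08 × 3.0654 = 3.3106 mm/d
Over 7 days: 3.3106 × 7 = 23.174 mm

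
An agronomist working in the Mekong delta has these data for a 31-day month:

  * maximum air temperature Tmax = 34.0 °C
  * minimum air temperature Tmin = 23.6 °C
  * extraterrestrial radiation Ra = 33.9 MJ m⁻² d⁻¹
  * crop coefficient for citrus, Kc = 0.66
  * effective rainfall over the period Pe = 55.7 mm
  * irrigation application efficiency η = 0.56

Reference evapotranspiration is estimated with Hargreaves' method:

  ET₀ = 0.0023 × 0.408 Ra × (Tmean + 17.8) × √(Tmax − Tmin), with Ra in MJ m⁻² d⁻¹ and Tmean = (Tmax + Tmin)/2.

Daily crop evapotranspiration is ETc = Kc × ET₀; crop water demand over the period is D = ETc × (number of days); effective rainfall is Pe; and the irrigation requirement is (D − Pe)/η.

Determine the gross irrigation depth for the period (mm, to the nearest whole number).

75 mm

Tmean = (34.0 + 23.6)/2 = 28.80 °C
0.408 Ra = 0.408 × 33.9 = 13.8312 mm/d equivalent
ET₀ = 0.0023 × 13.8312 × (28.80 + 17.8) × √10.4 = 0.0023 × 13.8312 × 46.60 × 3.2249 = 4.7807 mm/d
ETc = Kc × ET₀ = 0.66 × 4.7807 = 3.1553 mm/d
Crop demand D = ETc × 31 d = 3.1553 × 31 = 97.814 mm
D − Pe = 97.814 − 55.7 = 42.114 mm
Gross irrigation = 42.114 / 0.56 = 75.204 mm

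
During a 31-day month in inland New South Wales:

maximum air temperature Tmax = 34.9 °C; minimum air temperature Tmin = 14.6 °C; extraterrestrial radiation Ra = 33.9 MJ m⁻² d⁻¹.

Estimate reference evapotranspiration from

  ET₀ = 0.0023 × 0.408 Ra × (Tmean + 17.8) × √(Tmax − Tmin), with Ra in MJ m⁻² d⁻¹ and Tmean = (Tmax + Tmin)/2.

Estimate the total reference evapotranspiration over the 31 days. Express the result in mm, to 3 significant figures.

189 mm

Tmean = (34.9 + 14.6)/2 = 24.75 °C
0.408 Ra = 0.408 × 33.9 = 13.8312 mm/d equivalent
ET₀ = 0.0023 × 13.8312 × (24.75 + 17.8) × √20.3 = 0.0023 × 13.8312 × 42.55 × 4.5056 = 6.0987 mm/d
Over 31 days: 6.0987 × 31 = 189.060 mm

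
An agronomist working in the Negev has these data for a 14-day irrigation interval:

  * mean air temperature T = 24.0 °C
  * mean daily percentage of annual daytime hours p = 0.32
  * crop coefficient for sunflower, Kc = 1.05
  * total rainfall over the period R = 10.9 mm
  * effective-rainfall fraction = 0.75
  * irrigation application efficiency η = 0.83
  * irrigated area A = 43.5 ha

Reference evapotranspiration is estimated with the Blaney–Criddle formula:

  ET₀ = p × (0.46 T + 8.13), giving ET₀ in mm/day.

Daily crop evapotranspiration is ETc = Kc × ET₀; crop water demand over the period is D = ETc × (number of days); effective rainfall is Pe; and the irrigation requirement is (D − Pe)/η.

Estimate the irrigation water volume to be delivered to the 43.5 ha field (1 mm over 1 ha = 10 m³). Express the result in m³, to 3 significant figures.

43000 m³

ET₀ = 0.32 × (0.46 × 24.0 + 8.13) = 0.32 × 19.170 = 6.1344 mm/d
ETc = Kc × ET₀ = 1.05 × 6.1344 = 6.4411 mm/d
Crop demand D = ETc × 14 d = 6.4411 × 14 = 90.175 mm
Pe = 0.75 × 10.9 = 8.175 mm
D − Pe = 90.175 − 8.175 = 82.000 mm
Gross irrigation = 82.000 / 0.83 = 98.795 mm
Volume = 98.795 mm × 43.5 ha × 10 = 42975.8 m³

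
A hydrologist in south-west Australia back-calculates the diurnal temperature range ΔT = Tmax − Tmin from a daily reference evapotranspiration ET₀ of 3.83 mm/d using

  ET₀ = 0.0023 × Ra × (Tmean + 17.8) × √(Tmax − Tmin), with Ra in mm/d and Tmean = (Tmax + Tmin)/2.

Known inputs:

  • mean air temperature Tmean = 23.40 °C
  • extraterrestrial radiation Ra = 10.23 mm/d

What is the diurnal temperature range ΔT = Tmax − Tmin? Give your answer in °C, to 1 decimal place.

√ΔT = ET₀ / [0.0023 × Ra × (Tmean+17.8)] = 3.83 / (0.0023 × 10.23 × 41.20) = 3.9509
ΔT = 3.9509² = 15.610 °C

15.6 °C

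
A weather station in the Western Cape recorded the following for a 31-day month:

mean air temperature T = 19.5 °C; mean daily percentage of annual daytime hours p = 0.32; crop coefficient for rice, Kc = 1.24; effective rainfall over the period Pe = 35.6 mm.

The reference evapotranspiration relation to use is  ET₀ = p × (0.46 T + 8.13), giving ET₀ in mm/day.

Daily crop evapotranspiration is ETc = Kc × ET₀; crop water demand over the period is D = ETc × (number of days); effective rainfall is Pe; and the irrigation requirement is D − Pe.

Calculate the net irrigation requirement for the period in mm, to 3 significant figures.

175 mm

ET₀ = 0.32 × (0.46 × 19.5 + 8.13) = 0.32 × 17.100 = 5.4720 mm/d
ETc = Kc × ET₀ = 1.24 × 5.4720 = 6.7853 mm/d
Crop demand D = ETc × 31 d = 6.7853 × 31 = 210.344 mm
D − Pe = 210.344 − 35.6 = 174.744 mm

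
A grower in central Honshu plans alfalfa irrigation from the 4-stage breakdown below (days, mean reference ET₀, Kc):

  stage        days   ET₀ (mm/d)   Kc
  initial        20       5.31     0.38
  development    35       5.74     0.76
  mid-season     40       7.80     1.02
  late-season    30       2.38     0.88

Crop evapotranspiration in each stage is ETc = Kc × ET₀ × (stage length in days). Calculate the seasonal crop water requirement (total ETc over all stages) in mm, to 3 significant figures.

574 mm

initial: 0.38 × 5.31 × 20 = 40.36 mm
development: 0.76 × 5.74 × 35 = 152.68 mm
mid-season: 1.02 × 7.80 × 40 = 318.24 mm
late-season: 0.88 × 2.38 × 30 = 62.83 mm
Seasonal total = 574.11 mm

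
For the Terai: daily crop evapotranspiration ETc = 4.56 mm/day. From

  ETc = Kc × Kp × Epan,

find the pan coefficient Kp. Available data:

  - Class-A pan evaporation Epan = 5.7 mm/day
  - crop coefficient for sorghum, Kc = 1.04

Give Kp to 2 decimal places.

0.77

ETc = Kc × Kp × Epan  ⇒  Kp = ETc / (Kc × Epan)
Kp = 4.56 / (1.04 × 5.7) = 4.56 / 5.928 = 0.7692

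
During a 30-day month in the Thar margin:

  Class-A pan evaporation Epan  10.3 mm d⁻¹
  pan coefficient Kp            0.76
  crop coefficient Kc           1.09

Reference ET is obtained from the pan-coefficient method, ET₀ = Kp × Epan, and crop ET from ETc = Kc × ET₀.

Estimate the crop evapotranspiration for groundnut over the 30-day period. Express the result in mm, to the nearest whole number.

ET₀ = 0.76 × 10.3 = 7.8280 mm/d
ETc = Kc × ET₀ = 1.09 × 7.8280 = 8.5325 mm/d
Over 30 days: 8.5325 × 30 = 255.975 mm

256 mm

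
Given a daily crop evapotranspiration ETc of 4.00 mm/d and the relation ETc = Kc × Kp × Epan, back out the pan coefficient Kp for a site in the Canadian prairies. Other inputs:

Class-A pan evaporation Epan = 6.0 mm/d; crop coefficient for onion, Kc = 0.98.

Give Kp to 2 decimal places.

0.68

ETc = Kc × Kp × Epan  ⇒  Kp = ETc / (Kc × Epan)
Kp = 4.00 / (0.98 × 6.0) = 4.00 / 5.880 = 0.6803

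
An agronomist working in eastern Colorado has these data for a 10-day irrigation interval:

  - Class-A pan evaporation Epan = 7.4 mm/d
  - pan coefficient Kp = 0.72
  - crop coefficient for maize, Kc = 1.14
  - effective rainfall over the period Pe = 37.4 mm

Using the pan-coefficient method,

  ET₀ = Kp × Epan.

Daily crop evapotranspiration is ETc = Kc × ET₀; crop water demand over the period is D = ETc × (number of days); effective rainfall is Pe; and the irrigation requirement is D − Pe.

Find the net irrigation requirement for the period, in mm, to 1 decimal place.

ET₀ = 0.72 × 7.4 = 5.3280 mm/d
ETc = Kc × ET₀ = 1.14 × 5.3280 = 6.0739 mm/d
Crop demand D = ETc × 10 d = 6.0739 × 10 = 60.739 mm
D − Pe = 60.739 − 37.4 = 23.339 mm

23.3 mm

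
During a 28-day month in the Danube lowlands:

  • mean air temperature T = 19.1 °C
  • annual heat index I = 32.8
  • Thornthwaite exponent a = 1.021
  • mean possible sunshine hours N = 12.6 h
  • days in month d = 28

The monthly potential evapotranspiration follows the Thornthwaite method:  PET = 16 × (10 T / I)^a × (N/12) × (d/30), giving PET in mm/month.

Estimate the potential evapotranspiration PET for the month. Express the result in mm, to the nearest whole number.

10T/I = 10 × 19.1 / 32.8 = 5.8232
(10T/I)^a = 5.8232^1.021 = 6.0427
Uncorrected PET = 16 × 6.0427 = 96.683 mm
Correction = (N/12)(d/30) = (12.6/12)(28/30) = 0.9800
PET = 96.683 × 0.9800 = 94.749 mm/month

95 mm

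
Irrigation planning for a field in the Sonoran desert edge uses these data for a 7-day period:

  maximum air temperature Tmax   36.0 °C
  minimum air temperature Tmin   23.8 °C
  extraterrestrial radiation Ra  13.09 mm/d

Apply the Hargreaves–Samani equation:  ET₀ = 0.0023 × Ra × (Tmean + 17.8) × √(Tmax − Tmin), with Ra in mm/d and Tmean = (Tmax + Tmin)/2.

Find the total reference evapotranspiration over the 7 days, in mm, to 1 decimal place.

35.1 mm

Tmean = (36.0 + 23.8)/2 = 29.90 °C
ET₀ = 0.0023 × 13.09 × (29.90 + 17.8) × √12.2 = 0.0023 × 13.09 × 47.70 × 3.4928 = 5.0160 mm/d
Over 7 days: 5.0160 × 7 = 35.112 mm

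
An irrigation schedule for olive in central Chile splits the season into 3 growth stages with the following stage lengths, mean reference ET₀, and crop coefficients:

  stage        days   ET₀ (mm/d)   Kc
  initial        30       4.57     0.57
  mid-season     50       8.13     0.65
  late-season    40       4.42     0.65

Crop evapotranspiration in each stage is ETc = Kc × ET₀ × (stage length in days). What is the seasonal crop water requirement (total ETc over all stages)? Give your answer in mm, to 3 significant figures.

initial: 0.57 × 4.57 × 30 = 78.15 mm
mid-season: 0.65 × 8.13 × 50 = 264.23 mm
late-season: 0.65 × 4.42 × 40 = 114.92 mm
Seasonal total = 457.30 mm

457 mm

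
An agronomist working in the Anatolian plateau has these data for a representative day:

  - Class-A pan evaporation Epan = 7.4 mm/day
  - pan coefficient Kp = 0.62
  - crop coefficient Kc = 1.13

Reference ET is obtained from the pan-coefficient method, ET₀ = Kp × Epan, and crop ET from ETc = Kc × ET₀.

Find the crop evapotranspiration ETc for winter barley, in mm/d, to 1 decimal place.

5.2 mm/d

ET₀ = 0.62 × 7.4 = 4.5880 mm/d
ETc = Kc × ET₀ = 1.13 × 4.5880 = 5.1844 mm/d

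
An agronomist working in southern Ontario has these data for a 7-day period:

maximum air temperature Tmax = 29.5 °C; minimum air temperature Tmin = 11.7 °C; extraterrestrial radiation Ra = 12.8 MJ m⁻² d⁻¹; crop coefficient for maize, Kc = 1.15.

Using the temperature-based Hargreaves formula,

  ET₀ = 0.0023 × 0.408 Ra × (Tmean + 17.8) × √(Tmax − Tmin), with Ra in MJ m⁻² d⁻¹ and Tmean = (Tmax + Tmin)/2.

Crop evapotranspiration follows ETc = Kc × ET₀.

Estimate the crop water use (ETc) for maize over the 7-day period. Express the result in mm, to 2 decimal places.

15.67 mm

Tmean = (29.5 + 11.7)/2 = 20.60 °C
0.408 Ra = 0.408 × 12.8 = 5.2224 mm/d equivalent
ET₀ = 0.0023 × 5.2224 × (20.60 + 17.8) × √17.8 = 0.0023 × 5.2224 × 38.40 × 4.2190 = 1.9460 mm/d
ETc = Kc × ET₀ = 1.15 × 1.9460 = 2.2379 mm/d
Over 7 days: 2.2379 × 7 = 15.665 mm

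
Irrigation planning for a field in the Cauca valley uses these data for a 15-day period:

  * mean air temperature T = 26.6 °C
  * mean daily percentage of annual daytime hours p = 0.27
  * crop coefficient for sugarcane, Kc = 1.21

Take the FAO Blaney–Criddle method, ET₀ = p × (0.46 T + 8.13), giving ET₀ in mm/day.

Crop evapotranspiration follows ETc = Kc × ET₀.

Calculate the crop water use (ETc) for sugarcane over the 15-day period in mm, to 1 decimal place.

ET₀ = 0.27 × (0.46 × 26.6 + 8.13) = 0.27 × 20.366 = 5.4988 mm/d
ETc = Kc × ET₀ = 1.21 × 5.4988 = 6.6535 mm/d
Over 15 days: 6.6535 × 15 = 99.803 mm

99.8 mm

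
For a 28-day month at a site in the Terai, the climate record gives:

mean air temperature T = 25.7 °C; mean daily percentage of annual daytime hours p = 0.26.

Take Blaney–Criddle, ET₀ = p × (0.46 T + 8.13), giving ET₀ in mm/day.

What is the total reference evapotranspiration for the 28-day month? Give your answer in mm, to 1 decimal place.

ET₀ = 0.26 × (0.46 × 25.7 + 8.13) = 0.26 × 19.952 = 5.1875 mm/d
Monthly total = 5.1875 × 28 = 145.250 mm

145.3 mm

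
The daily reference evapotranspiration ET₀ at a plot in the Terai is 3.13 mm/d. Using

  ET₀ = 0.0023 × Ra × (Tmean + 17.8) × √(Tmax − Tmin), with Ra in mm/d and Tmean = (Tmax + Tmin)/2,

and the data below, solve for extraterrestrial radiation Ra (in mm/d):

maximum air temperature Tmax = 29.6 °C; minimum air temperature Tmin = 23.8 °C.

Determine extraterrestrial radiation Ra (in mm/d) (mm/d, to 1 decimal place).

Tmean = 26.70 °C; √ΔT = 2.4083
Ra = ET₀ / [0.0023 × (Tmean+17.8) × √ΔT] = 3.13 / (0.0023 × 44.50 × 2.4083) = 12.698 mm/d

12.7 mm/d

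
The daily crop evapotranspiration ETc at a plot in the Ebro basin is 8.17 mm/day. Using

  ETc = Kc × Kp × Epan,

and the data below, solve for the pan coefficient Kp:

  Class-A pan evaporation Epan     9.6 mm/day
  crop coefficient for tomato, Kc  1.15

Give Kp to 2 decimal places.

ETc = Kc × Kp × Epan  ⇒  Kp = ETc / (Kc × Epan)
Kp = 8.17 / (1.15 × 9.6) = 8.17 / 11.040 = 0.7400

0.74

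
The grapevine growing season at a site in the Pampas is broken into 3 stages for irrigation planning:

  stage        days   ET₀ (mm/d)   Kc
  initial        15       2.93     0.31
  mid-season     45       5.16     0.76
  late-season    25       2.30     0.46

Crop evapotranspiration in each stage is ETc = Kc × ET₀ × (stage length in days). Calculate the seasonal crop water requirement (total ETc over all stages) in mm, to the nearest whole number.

217 mm

initial: 0.31 × 2.93 × 15 = 13.62 mm
mid-season: 0.76 × 5.16 × 45 = 176.47 mm
late-season: 0.46 × 2.30 × 25 = 26.45 mm
Seasonal total = 216.54 mm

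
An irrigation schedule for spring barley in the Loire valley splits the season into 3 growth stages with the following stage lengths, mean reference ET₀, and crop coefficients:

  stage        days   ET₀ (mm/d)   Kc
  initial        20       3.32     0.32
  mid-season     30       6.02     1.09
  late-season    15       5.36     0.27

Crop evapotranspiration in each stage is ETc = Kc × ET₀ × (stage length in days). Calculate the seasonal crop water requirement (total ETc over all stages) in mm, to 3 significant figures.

240 mm

initial: 0.32 × 3.32 × 20 = 21.25 mm
mid-season: 1.09 × 6.02 × 30 = 196.85 mm
late-season: 0.27 × 5.36 × 15 = 21.71 mm
Seasonal total = 239.81 mm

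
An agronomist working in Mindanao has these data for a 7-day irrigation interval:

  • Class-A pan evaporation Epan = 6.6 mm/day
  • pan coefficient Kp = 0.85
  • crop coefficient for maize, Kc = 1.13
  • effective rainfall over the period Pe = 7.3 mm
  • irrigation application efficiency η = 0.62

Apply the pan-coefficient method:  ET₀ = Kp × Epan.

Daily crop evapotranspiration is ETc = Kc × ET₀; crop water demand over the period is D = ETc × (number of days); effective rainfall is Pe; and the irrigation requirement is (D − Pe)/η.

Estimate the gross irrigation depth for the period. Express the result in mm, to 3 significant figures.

ET₀ = 0.85 × 6.6 = 5.6100 mm/d
ETc = Kc × ET₀ = 1.13 × 5.6100 = 6.3393 mm/d
Crop demand D = ETc × 7 d = 6.3393 × 7 = 44.375 mm
D − Pe = 44.375 − 7.3 = 37.075 mm
Gross irrigation = 37.075 / 0.62 = 59.798 mm

59.8 mm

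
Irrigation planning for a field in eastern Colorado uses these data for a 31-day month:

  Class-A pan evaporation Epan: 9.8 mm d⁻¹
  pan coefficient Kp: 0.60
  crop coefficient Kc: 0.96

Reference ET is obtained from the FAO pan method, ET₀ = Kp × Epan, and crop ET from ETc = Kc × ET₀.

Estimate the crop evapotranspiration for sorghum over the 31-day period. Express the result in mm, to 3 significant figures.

175 mm

ET₀ = 0.60 × 9.8 = 5.8800 mm/d
ETc = Kc × ET₀ = 0.96 × 5.8800 = 5.6448 mm/d
Over 31 days: 5.6448 × 31 = 174.989 mm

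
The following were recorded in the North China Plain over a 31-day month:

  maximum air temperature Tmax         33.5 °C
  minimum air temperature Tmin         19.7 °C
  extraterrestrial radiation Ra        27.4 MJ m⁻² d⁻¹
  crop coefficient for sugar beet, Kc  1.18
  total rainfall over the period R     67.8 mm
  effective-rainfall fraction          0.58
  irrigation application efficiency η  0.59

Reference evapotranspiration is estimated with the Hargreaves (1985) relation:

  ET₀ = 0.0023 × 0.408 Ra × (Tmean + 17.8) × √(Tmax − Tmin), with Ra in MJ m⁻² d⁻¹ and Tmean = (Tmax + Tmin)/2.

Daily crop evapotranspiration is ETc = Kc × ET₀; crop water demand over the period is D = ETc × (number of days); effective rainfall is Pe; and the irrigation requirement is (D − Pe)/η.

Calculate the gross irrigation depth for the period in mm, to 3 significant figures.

196 mm

Tmean = (33.5 + 19.7)/2 = 26.60 °C
0.408 Ra = 0.408 × 27.4 = 11.1792 mm/d equivalent
ET₀ = 0.0023 × 11.1792 × (26.60 + 17.8) × √13.8 = 0.0023 × 11.1792 × 44.40 × 3.7148 = 4.2409 mm/d
ETc = Kc × ET₀ = 1.18 × 4.2409 = 5.0043 mm/d
Crop demand D = ETc × 31 d = 5.0043 × 31 = 155.133 mm
Pe = 0.58 × 67.8 = 39.324 mm
D − Pe = 155.133 − 39.324 = 115.809 mm
Gross irrigation = 115.809 / 0.59 = 196.286 mm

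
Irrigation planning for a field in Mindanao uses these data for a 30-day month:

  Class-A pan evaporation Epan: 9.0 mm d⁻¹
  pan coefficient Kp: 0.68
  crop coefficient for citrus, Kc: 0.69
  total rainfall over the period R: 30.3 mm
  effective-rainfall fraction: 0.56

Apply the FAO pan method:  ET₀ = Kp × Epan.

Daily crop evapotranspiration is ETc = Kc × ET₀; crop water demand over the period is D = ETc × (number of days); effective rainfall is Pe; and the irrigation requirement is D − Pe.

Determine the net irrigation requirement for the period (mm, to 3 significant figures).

110 mm

ET₀ = 0.68 × 9.0 = 6.1200 mm/d
ETc = Kc × ET₀ = 0.69 × 6.1200 = 4.2228 mm/d
Crop demand D = ETc × 30 d = 4.2228 × 30 = 126.684 mm
Pe = 0.56 × 30.3 = 16.968 mm
D − Pe = 126.684 − 16.968 = 109.716 mm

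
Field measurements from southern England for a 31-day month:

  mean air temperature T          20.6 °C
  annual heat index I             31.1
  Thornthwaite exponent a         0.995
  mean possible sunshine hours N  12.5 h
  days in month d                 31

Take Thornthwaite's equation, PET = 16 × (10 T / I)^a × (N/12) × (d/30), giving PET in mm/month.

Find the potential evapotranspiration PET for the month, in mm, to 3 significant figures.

113 mm

10T/I = 10 × 20.6 / 31.1 = 6.6238
(10T/I)^a = 6.6238^0.995 = 6.5615
Uncorrected PET = 16 × 6.5615 = 104.984 mm
Correction = (N/12)(d/30) = (12.5/12)(31/30) = 1.0764
PET = 104.984 × 1.0764 = 113.005 mm/month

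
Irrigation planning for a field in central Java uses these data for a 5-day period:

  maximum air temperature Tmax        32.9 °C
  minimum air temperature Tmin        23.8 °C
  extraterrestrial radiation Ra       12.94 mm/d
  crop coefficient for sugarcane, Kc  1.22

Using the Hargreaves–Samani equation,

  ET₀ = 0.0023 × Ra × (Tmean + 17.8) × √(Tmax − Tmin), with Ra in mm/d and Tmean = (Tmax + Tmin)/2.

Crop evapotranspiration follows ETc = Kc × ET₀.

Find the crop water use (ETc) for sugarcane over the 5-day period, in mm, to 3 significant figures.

25.3 mm

Tmean = (32.9 + 23.8)/2 = 28.35 °C
ET₀ = 0.0023 × 12.94 × (28.35 + 17.8) × √9.1 = 0.0023 × 12.94 × 46.15 × 3.0166 = 4.1433 mm/d
ETc = Kc × ET₀ = 1.22 × 4.1433 = 5.0548 mm/d
Over 5 days: 5.0548 × 5 = 25.274 mm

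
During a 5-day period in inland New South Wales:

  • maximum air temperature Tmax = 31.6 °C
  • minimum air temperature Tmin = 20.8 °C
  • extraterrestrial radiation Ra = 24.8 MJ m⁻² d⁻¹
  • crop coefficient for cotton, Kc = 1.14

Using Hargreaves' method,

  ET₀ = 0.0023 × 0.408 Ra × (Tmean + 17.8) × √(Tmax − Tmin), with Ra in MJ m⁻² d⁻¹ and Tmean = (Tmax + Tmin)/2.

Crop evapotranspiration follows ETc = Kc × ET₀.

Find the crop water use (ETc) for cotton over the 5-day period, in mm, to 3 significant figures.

Tmean = (31.6 + 20.8)/2 = 26.20 °C
0.408 Ra = 0.408 × 24.8 = 10.1184 mm/d equivalent
ET₀ = 0.0023 × 10.1184 × (26.20 + 17.8) × √10.8 = 0.0023 × 10.1184 × 44.00 × 3.2863 = 3.3651 mm/d
ETc = Kc × ET₀ = 1.14 × 3.3651 = 3.8362 mm/d
Over 5 days: 3.8362 × 5 = 19.181 mm

19.2 mm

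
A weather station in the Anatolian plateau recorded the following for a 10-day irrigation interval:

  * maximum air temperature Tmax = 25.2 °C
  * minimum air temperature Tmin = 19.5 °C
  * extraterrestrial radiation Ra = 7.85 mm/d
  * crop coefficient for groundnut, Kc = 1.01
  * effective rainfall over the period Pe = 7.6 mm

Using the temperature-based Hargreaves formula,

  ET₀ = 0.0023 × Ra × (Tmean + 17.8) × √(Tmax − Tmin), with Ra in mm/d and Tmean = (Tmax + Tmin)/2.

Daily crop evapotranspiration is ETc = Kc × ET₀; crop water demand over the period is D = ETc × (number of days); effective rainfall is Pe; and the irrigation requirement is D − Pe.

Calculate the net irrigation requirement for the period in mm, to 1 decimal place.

9.9 mm

Tmean = (25.2 + 19.5)/2 = 22.35 °C
ET₀ = 0.0023 × 7.85 × (22.35 + 17.8) × √5.7 = 0.0023 × 7.85 × 40.15 × 2.3875 = 1.7307 mm/d
ETc = Kc × ET₀ = 1.01 × 1.7307 = 1.7480 mm/d
Crop demand D = ETc × 10 d = 1.7480 × 10 = 17.480 mm
D − Pe = 17.480 − 7.6 = 9.880 mm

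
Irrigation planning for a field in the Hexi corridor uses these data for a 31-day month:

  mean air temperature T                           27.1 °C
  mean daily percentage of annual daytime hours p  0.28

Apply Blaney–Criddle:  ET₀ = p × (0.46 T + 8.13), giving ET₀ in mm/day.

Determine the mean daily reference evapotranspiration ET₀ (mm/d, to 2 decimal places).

5.77 mm/d

ET₀ = 0.28 × (0.46 × 27.1 + 8.13) = 0.28 × 20.596 = 5.7669 mm/d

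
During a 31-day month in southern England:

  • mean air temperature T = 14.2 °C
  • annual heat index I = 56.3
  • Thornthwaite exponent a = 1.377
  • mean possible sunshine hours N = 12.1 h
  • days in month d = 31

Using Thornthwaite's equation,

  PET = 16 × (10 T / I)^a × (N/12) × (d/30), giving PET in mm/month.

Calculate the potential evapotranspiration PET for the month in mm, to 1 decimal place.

59.6 mm

10T/I = 10 × 14.2 / 56.3 = 2.5222
(10T/I)^a = 2.5222^1.377 = 3.5748
Uncorrected PET = 16 × 3.5748 = 57.197 mm
Correction = (N/12)(d/30) = (12.1/12)(31/30) = 1.0419
PET = 57.197 × 1.0419 = 59.594 mm/month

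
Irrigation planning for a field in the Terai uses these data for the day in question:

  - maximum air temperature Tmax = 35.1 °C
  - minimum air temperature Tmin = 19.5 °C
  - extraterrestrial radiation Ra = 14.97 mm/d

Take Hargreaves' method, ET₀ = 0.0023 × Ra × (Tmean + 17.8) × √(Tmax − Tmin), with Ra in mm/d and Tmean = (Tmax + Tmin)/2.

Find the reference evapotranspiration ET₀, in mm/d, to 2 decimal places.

6.13 mm/d

Tmean = (35.1 + 19.5)/2 = 27.30 °C
ET₀ = 0.0023 × 14.97 × (27.30 + 17.8) × √15.6 = 0.0023 × 14.97 × 45.10 × 3.9497 = 6.1332 mm/d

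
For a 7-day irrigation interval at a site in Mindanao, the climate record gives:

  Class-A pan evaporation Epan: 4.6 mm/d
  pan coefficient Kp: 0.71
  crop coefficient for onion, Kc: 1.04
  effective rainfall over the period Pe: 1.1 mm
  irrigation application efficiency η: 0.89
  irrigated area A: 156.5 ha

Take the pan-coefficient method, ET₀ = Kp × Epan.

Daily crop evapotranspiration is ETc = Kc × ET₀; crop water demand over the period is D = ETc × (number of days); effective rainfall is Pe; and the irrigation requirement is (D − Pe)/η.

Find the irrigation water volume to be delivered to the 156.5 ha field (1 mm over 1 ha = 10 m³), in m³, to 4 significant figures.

39870 m³

ET₀ = 0.71 × 4.6 = 3.2660 mm/d
ETc = Kc × ET₀ = 1.04 × 3.2660 = 3.3966 mm/d
Crop demand D = ETc × 7 d = 3.3966 × 7 = 23.776 mm
D − Pe = 23.776 − 1.1 = 22.676 mm
Gross irrigation = 22.676 / 0.89 = 25.479 mm
Volume = 25.479 mm × 156.5 ha × 10 = 39874.6 m³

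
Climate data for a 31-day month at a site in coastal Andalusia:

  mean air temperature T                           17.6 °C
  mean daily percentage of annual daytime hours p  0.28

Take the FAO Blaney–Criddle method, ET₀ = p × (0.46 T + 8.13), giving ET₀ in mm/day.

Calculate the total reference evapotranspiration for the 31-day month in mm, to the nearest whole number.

141 mm

ET₀ = 0.28 × (0.46 × 17.6 + 8.13) = 0.28 × 16.226 = 4.5433 mm/d
Monthly total = 4.5433 × 31 = 140.842 mm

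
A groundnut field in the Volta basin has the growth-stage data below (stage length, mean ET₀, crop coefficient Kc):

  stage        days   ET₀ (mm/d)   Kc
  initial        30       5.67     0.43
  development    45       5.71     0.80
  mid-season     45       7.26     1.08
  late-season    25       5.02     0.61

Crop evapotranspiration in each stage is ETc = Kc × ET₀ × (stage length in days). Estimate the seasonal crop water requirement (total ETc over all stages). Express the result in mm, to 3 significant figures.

708 mm

initial: 0.43 × 5.67 × 30 = 73.14 mm
development: 0.80 × 5.71 × 45 = 205.56 mm
mid-season: 1.08 × 7.26 × 45 = 352.84 mm
late-season: 0.61 × 5.02 × 25 = 76.56 mm
Seasonal total = 708.10 mm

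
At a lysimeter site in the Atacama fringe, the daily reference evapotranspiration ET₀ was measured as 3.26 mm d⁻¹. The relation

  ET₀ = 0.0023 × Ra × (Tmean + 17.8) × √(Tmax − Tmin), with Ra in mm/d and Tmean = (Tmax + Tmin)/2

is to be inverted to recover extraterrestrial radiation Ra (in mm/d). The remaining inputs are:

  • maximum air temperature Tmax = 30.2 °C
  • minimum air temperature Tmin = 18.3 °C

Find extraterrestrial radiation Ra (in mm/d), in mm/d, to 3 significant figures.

9.77 mm/d

Tmean = 24.25 °C; √ΔT = 3.4496
Ra = ET₀ / [0.0023 × (Tmean+17.8) × √ΔT] = 3.26 / (0.0023 × 42.05 × 3.4496) = 9.771 mm/d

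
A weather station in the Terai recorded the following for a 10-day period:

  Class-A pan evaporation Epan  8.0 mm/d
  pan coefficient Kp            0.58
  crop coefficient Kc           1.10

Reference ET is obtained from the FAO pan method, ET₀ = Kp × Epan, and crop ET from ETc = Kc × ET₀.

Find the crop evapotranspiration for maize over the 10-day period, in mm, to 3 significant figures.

ET₀ = 0.58 × 8.0 = 4.6400 mm/d
ETc = Kc × ET₀ = 1.10 × 4.6400 = 5.1040 mm/d
Over 10 days: 5.1040 × 10 = 51.040 mm

51.0 mm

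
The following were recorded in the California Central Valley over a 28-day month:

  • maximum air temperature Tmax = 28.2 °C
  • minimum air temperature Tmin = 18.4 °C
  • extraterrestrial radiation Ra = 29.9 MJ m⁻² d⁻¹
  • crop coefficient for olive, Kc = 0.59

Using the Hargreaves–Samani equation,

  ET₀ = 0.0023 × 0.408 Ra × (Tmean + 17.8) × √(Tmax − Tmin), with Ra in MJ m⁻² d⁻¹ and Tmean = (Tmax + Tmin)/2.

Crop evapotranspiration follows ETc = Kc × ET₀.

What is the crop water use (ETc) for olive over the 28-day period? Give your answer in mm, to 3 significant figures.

Tmean = (28.2 + 18.4)/2 = 23.30 °C
0.408 Ra = 0.408 × 29.9 = 12.1992 mm/d equivalent
ET₀ = 0.0023 × 12.1992 × (23.30 + 17.8) × √9.8 = 0.0023 × 12.1992 × 41.10 × 3.1305 = 3.6101 mm/d
ETc = Kc × ET₀ = 0.59 × 3.6101 = 2.1300 mm/d
Over 28 days: 2.1300 × 28 = 59.640 mm

59.6 mm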